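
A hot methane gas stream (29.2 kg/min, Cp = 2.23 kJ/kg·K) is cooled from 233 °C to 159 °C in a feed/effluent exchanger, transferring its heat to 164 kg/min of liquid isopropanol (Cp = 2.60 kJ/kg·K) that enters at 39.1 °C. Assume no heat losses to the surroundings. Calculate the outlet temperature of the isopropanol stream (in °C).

T_c,out = 50.4 °C

Heat released by hot stream: Q = 29.2 × 2.23 × (233 − 159) = 4818.6 kJ/min
Energy balance on cold side (adiabatic exchanger): Q = ṁ_c·Cp_c·(T_c,out − T_c,in)
T_c,out = 39.1 + 4818.6/(164 × 2.60) = 50.401 °C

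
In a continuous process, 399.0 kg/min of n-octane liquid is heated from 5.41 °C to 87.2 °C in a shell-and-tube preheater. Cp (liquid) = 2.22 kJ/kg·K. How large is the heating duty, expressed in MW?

Q = ṁ·Cp·ΔT = 399.0 × 2.22 × (87.2 − 5.41) = 72448 kJ/min
Converting: 72448 / 60 s = 1207.5 kW
Heating duty = 1.2075 MW

Q = 1.21 MW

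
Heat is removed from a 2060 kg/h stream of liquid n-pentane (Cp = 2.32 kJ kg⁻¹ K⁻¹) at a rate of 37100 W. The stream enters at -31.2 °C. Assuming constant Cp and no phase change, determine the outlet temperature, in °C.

T_out = -59.1 °C

Q = 37100 W = 133560 kJ/h
ΔT = Q/(ṁ·Cp) = 133560/(2060×2.32) = 27.946 K
T_out = -31.2 − 27.946 = -59.146 °C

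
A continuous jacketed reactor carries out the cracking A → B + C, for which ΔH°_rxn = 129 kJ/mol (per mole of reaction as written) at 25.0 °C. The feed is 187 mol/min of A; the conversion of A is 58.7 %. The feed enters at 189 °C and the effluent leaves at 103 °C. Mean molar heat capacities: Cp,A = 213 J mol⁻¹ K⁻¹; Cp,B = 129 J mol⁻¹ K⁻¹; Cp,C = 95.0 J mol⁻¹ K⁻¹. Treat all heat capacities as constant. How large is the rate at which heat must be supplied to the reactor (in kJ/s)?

Extent of reaction ξ = 0.587 × 187 = 109.77 mol/min
Reaction term: ξ·ΔH°_rxn = 109.77 × 129 = 14160 kJ/min
Sensible, feed 189→25 °C: -6532.3 kJ/min
Outlet flows (mol/min): A 77.231, B 109.77, C 109.77
Sensible, products 25→103 °C: 3201 kJ/min
Q = ΔH = 10829 kJ/min = 180.48 kW
Heat supplied = 180.48 kJ/s

Q_in = 180 kJ/s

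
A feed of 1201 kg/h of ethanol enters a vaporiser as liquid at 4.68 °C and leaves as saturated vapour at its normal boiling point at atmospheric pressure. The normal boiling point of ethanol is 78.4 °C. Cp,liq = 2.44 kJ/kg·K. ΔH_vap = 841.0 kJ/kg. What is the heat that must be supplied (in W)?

Q = 341000 W

liquid 4.68→78.4 °C: 179.88 kJ/kg
vaporisation at 78.4 °C: 841 kJ/kg
Δh = 179.88 + 841 = 1020.9 kJ/kg
Q = ṁ·Δh = 1201 kg/h × 1020.9 kJ/kg = 1.2261e+06 kJ/h
|Q| = 340.58 kW = 340580 W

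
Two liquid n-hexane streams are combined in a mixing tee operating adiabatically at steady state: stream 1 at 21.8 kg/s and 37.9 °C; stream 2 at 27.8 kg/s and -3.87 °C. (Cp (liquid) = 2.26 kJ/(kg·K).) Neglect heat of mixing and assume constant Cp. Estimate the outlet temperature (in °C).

T_out = 14.5 °C

Energy balance with Q = 0: Σ ṁᵢCp,ᵢ(T_out − Tᵢ) = 0
T_out = Σ ṁᵢCp,ᵢTᵢ / Σ ṁᵢCp,ᵢ
      = 1624.1 / 112.1 = 14.489 °C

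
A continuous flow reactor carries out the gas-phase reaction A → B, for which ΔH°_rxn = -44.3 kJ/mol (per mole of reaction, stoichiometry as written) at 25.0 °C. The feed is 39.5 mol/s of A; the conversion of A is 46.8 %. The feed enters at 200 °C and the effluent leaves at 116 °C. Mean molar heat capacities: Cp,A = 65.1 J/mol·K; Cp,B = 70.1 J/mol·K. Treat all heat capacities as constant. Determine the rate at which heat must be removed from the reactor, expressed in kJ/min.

Extent of reaction ξ = 0.468 × 39.5 = 18.486 mol/s
Reaction term: ξ·ΔH°_rxn = 18.486 × -44.3 = -818.93 kJ/s
Sensible, feed 200→25 °C: -450 kJ/s
Outlet flows (mol/s): A 21.014, B 18.486
Sensible, products 25→116 °C: 242.41 kJ/s
Q = ΔH = -1026.5 kJ/s = -1026.5 kW
Heat removed = 61591 kJ/min

Q_out = 61600 kJ/min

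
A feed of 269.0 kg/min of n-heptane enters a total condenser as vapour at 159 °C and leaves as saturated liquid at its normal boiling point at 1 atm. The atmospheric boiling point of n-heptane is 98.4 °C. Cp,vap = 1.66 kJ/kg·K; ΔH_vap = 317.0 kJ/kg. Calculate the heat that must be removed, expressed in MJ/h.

vapour 159→98.4 °C: -100.6 kJ/kg
condensation at 98.4 °C: -317 kJ/kg
Δh = -100.6 + -317 = -417.6 kJ/kg
Q = ṁ·Δh = 269.0 kg/min × -417.6 kJ/kg = -112330 kJ/min
|Q| = 1872.2 kW = 6740 MJ/h

Q_c = 6740 MJ/h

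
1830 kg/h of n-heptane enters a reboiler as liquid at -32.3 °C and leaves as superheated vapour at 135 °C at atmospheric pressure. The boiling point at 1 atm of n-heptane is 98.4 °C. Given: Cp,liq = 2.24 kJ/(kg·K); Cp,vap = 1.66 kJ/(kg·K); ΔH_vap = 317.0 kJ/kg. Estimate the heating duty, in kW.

Q = 341 kW

liquid -32.3→98.4 °C: 292.77 kJ/kg
vaporisation at 98.4 °C: 317 kJ/kg
vapour 98.4→135 °C: 60.756 kJ/kg
Δh = 292.77 + 317 + 60.756 = 670.52 kJ/kg
Q = ṁ·Δh = 1830 kg/h × 670.52 kJ/kg = 1.2271e+06 kJ/h
|Q| = 340.85 kW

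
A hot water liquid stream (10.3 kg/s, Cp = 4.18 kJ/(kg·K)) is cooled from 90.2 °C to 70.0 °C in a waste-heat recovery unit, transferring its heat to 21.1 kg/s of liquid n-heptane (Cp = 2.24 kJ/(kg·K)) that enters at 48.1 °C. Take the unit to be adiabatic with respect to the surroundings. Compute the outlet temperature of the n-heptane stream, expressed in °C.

Heat released by hot stream: Q = 10.3 × 4.18 × (90.2 − 70.0) = 869.69 kJ/s
Energy balance on cold side (adiabatic exchanger): Q = ṁ_c·Cp_c·(T_c,out − T_c,in)
T_c,out = 48.1 + 869.69/(21.1 × 2.24) = 66.501 °C

T_c,out = 66.5 °C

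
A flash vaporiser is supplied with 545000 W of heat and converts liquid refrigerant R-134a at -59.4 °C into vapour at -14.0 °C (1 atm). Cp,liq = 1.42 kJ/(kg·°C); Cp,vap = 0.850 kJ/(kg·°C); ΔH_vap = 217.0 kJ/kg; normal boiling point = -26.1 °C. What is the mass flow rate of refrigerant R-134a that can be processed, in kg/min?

Δh = 1.42×(-26.1−-59.4) + 217.0 + 0.850×(-14.0−-26.1) = 274.57 kJ/kg
Q = 545000 W = 545 kJ/s = 32700 kJ/min
ṁ = Q/Δh = 32700 / 274.57 = 119.09 kg/min

ṁ = 119 kg/min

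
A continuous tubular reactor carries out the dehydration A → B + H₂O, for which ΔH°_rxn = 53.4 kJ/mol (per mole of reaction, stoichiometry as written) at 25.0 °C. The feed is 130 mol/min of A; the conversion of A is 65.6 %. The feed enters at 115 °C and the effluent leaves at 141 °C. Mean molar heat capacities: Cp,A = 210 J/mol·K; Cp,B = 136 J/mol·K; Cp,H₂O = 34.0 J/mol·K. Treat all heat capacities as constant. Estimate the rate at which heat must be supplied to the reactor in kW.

Extent of reaction ξ = 0.656 × 130 = 85.28 mol/min
Reaction term: ξ·ΔH°_rxn = 85.28 × 53.4 = 4554 kJ/min
Sensible, feed 115→25 °C: -2457 kJ/min
Outlet flows (mol/min): A 44.72, B 85.28, H₂O 85.28
Sensible, products 25→141 °C: 2771.1 kJ/min
Q = ΔH = 4868.1 kJ/min = 81.134 kW
Heat supplied = 81.134 kW

Q_in = 81.1 kW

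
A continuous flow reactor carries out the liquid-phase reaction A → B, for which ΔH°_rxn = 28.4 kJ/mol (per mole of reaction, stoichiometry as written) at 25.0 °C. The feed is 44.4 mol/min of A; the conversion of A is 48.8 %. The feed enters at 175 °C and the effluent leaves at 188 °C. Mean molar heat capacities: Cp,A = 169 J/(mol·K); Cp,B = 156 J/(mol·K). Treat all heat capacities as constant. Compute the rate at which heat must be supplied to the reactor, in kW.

Q_in = 11.1 kW

Extent of reaction ξ = 0.488 × 44.4 = 21.667 mol/min
Reaction term: ξ·ΔH°_rxn = 21.667 × 28.4 = 615.35 kJ/min
Sensible, feed 175→25 °C: -1125.5 kJ/min
Outlet flows (mol/min): A 22.733, B 21.667
Sensible, products 25→188 °C: 1177.2 kJ/min
Q = ΔH = 666.98 kJ/min = 11.116 kW
Heat supplied = 11.116 kW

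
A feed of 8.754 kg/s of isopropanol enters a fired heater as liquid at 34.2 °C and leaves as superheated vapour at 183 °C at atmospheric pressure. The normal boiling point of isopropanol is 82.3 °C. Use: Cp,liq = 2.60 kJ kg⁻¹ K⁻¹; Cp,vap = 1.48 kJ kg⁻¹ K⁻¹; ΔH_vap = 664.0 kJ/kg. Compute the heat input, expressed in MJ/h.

liquid 34.2→82.3 °C: 125.06 kJ/kg
vaporisation at 82.3 °C: 664 kJ/kg
vapour 82.3→183 °C: 149.04 kJ/kg
Δh = 125.06 + 664 + 149.04 = 938.1 kJ/kg
Q = ṁ·Δh = 8.754 kg/s × 938.1 kJ/kg = 8212.1 kJ/s
|Q| = 8212.1 kW = 29564 MJ/h

Q = 29600 MJ/h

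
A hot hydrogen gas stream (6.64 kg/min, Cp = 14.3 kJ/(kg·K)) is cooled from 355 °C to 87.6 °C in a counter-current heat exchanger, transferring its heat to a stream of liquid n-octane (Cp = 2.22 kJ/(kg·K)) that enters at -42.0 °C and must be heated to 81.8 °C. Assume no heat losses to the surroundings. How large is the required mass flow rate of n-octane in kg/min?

Heat released by hot stream: Q = 6.64 × 14.3 × (355 − 87.6) = 25390 kJ/min
Energy balance on cold side (adiabatic exchanger): Q = ṁ_c·Cp_c·(T_c,out − T_c,in)
ṁ_c = 25390 / [2.22 × (81.8 − -42.0)] = 92.383 kg/min

ṁ_c = 92.4 kg/min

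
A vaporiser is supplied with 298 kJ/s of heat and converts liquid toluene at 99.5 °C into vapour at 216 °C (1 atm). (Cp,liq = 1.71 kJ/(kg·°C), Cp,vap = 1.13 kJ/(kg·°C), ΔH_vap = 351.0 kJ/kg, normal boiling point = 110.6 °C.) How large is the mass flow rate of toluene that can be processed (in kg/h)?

ṁ = 2190 kg/h

Δh = 1.71×(110.6−99.5) + 351.0 + 1.13×(216−110.6) = 489.08 kJ/kg
Q = 298 kJ/s = 298 kJ/s = 1.0728e+06 kJ/h
ṁ = Q/Δh = 1.0728e+06 / 489.08 = 2193.5 kg/h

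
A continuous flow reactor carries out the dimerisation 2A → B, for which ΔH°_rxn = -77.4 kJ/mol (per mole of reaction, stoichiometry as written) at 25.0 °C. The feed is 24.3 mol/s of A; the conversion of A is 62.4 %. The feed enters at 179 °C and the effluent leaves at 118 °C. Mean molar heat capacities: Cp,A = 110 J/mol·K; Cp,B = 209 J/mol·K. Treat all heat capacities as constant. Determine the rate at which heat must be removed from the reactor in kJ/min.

Extent of reaction ξ = 0.624 × 24.3 / 2 = 7.5816 mol/s
Reaction term: ξ·ΔH°_rxn = 7.5816 × -77.4 = -586.82 kJ/s
Sensible, feed 179→25 °C: -411.64 kJ/s
Outlet flows (mol/s): A 9.1368, B 7.5816
Sensible, products 25→118 °C: 240.83 kJ/s
Q = ΔH = -757.62 kJ/s = -757.62 kW
Heat removed = 45457 kJ/min

Q_out = 45500 kJ/min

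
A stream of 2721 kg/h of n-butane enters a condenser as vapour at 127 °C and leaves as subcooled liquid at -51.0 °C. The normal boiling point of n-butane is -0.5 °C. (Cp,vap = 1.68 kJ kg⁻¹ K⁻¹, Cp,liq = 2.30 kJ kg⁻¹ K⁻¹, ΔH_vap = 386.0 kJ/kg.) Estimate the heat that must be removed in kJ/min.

vapour 127→-0.5 °C: -214.2 kJ/kg
condensation at -0.5 °C: -386 kJ/kg
liquid -0.5→-51.0 °C: -116.15 kJ/kg
Δh = -214.2 + -386 + -116.15 = -716.35 kJ/kg
Q = ṁ·Δh = 2721 kg/h × -716.35 kJ/kg = -1.9492e+06 kJ/h
|Q| = 541.44 kW = 32486 kJ/min

Q_c = 32500 kJ/min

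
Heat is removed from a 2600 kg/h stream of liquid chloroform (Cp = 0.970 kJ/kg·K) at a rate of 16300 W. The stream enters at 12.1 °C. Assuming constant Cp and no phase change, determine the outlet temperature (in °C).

T_out = -11.2 °C

Q = 16300 W = 58680 kJ/h
ΔT = Q/(ṁ·Cp) = 58680/(2600×0.970) = 23.267 K
T_out = 12.1 − 23.267 = -11.167 °C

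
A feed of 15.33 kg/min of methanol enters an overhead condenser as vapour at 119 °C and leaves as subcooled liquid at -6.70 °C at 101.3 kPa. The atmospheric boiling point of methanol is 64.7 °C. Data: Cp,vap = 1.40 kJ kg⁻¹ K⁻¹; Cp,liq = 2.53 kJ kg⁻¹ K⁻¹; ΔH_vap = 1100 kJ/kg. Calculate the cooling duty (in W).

vapour 119→64.7 °C: -76.02 kJ/kg
condensation at 64.7 °C: -1100 kJ/kg
liquid 64.7→-6.70 °C: -180.64 kJ/kg
Δh = -76.02 + -1100 + -180.64 = -1356.7 kJ/kg
Q = ṁ·Δh = 15.33 kg/min × -1356.7 kJ/kg = -20798 kJ/min
|Q| = 346.63 kW = 346630 W

Q_c = 347000 W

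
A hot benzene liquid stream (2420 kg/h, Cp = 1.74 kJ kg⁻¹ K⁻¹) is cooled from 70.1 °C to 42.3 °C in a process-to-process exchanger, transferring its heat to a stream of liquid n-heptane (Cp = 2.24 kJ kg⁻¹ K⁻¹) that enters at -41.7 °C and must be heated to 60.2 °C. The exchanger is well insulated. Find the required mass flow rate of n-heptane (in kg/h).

ṁ_c = 513 kg/h

Heat released by hot stream: Q = 2420 × 1.74 × (70.1 − 42.3) = 117060 kJ/h
Energy balance on cold side (adiabatic exchanger): Q = ṁ_c·Cp_c·(T_c,out − T_c,in)
ṁ_c = 117060 / [2.24 × (60.2 − -41.7)] = 512.85 kg/h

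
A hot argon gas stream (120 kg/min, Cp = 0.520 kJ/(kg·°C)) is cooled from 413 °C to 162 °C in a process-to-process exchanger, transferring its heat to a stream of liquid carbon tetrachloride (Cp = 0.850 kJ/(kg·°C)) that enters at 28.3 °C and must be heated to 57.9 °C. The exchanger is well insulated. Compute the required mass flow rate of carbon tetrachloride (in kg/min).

Heat released by hot stream: Q = 120 × 0.520 × (413 − 162) = 15662 kJ/min
Energy balance on cold side (adiabatic exchanger): Q = ṁ_c·Cp_c·(T_c,out − T_c,in)
ṁ_c = 15662 / [0.850 × (57.9 − 28.3)] = 622.51 kg/min

ṁ_c = 623 kg/min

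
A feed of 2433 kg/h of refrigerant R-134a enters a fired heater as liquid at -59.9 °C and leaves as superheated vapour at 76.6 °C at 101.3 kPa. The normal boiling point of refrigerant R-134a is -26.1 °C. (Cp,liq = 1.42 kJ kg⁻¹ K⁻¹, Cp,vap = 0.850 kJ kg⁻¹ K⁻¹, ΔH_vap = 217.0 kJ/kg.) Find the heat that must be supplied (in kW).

Q = 238 kW

liquid -59.9→-26.1 °C: 47.996 kJ/kg
vaporisation at -26.1 °C: 217 kJ/kg
vapour -26.1→76.6 °C: 87.295 kJ/kg
Δh = 47.996 + 217 + 87.295 = 352.29 kJ/kg
Q = ṁ·Δh = 2433 kg/h × 352.29 kJ/kg = 857120 kJ/h
|Q| = 238.09 kW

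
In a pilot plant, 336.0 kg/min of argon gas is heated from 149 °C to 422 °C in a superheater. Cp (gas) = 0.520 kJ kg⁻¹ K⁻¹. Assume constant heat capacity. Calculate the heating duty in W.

Q = ṁ·Cp·ΔT = 336.0 × 0.520 × (422 − 149) = 47699 kJ/min
Converting: 47699 / 60 s = 794.98 kW
Heating duty = 794980 W

Q = 795000 W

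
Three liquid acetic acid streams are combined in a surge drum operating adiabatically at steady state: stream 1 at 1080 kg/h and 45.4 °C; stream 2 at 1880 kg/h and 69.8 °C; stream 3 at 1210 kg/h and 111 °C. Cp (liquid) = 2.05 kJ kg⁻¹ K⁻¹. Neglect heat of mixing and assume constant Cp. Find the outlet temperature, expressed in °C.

T_out = 75.4 °C

No heat crosses the boundary, so H_out = H_in.
Σ ṁᵢCp,ᵢTᵢ = 1080×2.05×45.4 + 1880×2.05×69.8 + 1210×2.05×111 = 644860
Σ ṁᵢCp,ᵢ = 1080×2.05 + 1880×2.05 + 1210×2.05 = 8548.5
T_out = 644860 / 8548.5 = 75.435 °C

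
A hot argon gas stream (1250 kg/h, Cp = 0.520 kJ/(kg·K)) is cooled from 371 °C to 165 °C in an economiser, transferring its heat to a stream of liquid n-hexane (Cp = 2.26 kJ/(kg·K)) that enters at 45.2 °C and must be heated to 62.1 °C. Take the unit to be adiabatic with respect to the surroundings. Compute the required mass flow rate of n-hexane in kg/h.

ṁ_c = 3510 kg/h

Heat released by hot stream: Q = 1250 × 0.520 × (371 − 165) = 133900 kJ/h
Energy balance on cold side (adiabatic exchanger): Q = ṁ_c·Cp_c·(T_c,out − T_c,in)
ṁ_c = 133900 / [2.26 × (62.1 − 45.2)] = 3505.8 kg/h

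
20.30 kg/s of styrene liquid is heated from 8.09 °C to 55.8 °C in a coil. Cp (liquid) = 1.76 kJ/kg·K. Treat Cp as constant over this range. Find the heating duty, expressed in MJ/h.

Q = ṁ·Cp·ΔT = 20.30 × 1.76 × (55.8 − 8.09) = 1704.6 kJ/s
Heating duty = 6136.5 MJ/h

Q = 6140 MJ/h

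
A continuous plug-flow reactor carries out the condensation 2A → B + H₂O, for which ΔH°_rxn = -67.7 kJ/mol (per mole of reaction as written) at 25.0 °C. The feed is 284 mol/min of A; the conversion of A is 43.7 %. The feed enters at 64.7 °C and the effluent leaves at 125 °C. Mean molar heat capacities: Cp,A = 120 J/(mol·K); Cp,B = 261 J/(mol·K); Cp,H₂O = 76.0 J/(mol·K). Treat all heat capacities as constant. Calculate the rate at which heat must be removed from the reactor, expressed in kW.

Extent of reaction ξ = 0.437 × 284 / 2 = 62.054 mol/min
Reaction term: ξ·ΔH°_rxn = 62.054 × -67.7 = -4201.1 kJ/min
Sensible, feed 64.7→25 °C: -1353 kJ/min
Outlet flows (mol/min): A 159.89, B 62.054, H₂O 62.054
Sensible, products 25→125 °C: 4009.9 kJ/min
Q = ΔH = -1544.1 kJ/min = -25.735 kW
Heat removed = 25.735 kW

Q_out = 25.7 kW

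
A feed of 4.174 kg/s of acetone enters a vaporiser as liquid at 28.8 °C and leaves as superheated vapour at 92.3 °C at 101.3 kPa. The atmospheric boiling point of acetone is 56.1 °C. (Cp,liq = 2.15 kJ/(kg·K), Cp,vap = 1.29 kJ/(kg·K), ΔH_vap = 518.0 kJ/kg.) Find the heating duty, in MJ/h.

liquid 28.8→56.1 °C: 58.695 kJ/kg
vaporisation at 56.1 °C: 518 kJ/kg
vapour 56.1→92.3 °C: 46.698 kJ/kg
Δh = 58.695 + 518 + 46.698 = 623.39 kJ/kg
Q = ṁ·Δh = 4.174 kg/s × 623.39 kJ/kg = 2602 kJ/s
|Q| = 2602 kW = 9367.4 MJ/h

Q = 9370 MJ/h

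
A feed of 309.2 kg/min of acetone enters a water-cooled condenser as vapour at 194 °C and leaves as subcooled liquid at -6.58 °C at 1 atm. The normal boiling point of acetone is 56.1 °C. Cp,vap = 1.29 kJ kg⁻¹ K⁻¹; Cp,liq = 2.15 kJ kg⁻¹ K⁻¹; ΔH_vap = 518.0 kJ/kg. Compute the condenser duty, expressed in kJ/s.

Q_c = 4280 kJ/s

vapour 194→56.1 °C: -177.89 kJ/kg
condensation at 56.1 °C: -518 kJ/kg
liquid 56.1→-6.58 °C: -134.76 kJ/kg
Δh = -177.89 + -518 + -134.76 = -830.65 kJ/kg
Q = ṁ·Δh = 309.2 kg/min × -830.65 kJ/kg = -256840 kJ/min
|Q| = 4280.6 kW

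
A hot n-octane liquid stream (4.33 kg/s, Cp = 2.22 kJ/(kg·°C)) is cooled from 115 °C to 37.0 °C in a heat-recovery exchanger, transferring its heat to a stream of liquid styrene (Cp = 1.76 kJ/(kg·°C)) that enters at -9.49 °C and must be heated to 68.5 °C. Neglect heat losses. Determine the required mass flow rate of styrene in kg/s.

Heat released by hot stream: Q = 4.33 × 2.22 × (115 − 37.0) = 749.78 kJ/s
Energy balance on cold side (adiabatic exchanger): Q = ṁ_c·Cp_c·(T_c,out − T_c,in)
ṁ_c = 749.78 / [1.76 × (68.5 − -9.49)] = 5.4624 kg/s

ṁ_c = 5.46 kg/s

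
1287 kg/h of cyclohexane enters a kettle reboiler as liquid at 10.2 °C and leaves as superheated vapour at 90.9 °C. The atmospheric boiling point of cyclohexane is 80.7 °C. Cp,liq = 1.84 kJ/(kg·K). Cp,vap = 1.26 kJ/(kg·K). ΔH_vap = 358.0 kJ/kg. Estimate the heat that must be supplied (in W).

liquid 10.2→80.7 °C: 129.72 kJ/kg
vaporisation at 80.7 °C: 358 kJ/kg
vapour 80.7→90.9 °C: 12.852 kJ/kg
Δh = 129.72 + 358 + 12.852 = 500.57 kJ/kg
Q = ṁ·Δh = 1287 kg/h × 500.57 kJ/kg = 644240 kJ/h
|Q| = 178.95 kW = 178950 W

Q = 179000 W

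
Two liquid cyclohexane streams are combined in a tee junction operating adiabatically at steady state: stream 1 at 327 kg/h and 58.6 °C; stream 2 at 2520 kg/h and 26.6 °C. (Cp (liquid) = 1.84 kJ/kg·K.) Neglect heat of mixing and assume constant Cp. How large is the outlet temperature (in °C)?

Energy balance with Q = 0: Σ ṁᵢCp,ᵢ(T_out − Tᵢ) = 0
Σ ṁᵢCp,ᵢTᵢ = 327×1.84×58.6 + 2520×1.84×26.6 = 158600
Σ ṁᵢCp,ᵢ = 327×1.84 + 2520×1.84 = 5238.5
T_out = 158600 / 5238.5 = 30.275 °C

T_out = 30.3 °C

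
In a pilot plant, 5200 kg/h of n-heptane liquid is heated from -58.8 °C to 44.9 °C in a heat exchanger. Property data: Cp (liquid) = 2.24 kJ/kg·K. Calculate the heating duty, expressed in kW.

Q = 336 kW

Q = ṁ·Cp·ΔT = 5200 × 2.24 × (44.9 − -58.8) = 1.2079e+06 kJ/h
Converting: 1.2079e+06 / 3600 s = 335.53 kW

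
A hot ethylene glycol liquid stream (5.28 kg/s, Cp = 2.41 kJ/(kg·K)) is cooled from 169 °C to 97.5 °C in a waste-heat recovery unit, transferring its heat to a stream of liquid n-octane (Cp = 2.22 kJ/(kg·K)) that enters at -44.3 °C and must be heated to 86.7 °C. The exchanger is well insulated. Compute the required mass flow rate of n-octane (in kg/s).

ṁ_c = 3.13 kg/s

Heat released by hot stream: Q = 5.28 × 2.41 × (169 − 97.5) = 909.82 kJ/s
Energy balance on cold side (adiabatic exchanger): Q = ṁ_c·Cp_c·(T_c,out − T_c,in)
ṁ_c = 909.82 / [2.22 × (86.7 − -44.3)] = 3.1285 kg/s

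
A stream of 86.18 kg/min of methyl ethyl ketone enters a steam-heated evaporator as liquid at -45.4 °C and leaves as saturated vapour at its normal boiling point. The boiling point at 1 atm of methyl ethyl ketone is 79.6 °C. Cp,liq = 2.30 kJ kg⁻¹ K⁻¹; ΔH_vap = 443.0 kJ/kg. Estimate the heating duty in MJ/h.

liquid -45.4→79.6 °C: 287.5 kJ/kg
vaporisation at 79.6 °C: 443 kJ/kg
Δh = 287.5 + 443 = 730.5 kJ/kg
Q = ṁ·Δh = 86.18 kg/min × 730.5 kJ/kg = 62954 kJ/min
|Q| = 1049.2 kW = 3777.3 MJ/h

Q = 3780 MJ/h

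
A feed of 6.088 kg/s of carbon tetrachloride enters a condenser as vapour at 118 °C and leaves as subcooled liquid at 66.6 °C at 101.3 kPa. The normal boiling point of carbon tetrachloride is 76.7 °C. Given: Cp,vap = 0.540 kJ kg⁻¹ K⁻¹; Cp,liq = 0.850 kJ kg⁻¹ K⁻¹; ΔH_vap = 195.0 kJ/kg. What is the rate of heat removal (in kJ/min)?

vapour 118→76.7 °C: -22.302 kJ/kg
condensation at 76.7 °C: -195 kJ/kg
liquid 76.7→66.6 °C: -8.585 kJ/kg
Δh = -22.302 + -195 + -8.585 = -225.89 kJ/kg
Q = ṁ·Δh = 6.088 kg/s × -225.89 kJ/kg = -1375.2 kJ/s
|Q| = 1375.2 kW = 82512 kJ/min

Q_c = 82500 kJ/min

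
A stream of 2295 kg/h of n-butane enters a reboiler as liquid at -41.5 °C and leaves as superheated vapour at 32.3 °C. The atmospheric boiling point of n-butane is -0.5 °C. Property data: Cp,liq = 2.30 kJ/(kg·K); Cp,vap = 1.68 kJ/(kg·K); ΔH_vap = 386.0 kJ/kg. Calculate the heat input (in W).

Q = 341000 W

liquid -41.5→-0.5 °C: 94.3 kJ/kg
vaporisation at -0.5 °C: 386 kJ/kg
vapour -0.5→32.3 °C: 55.104 kJ/kg
Δh = 94.3 + 386 + 55.104 = 535.4 kJ/kg
Q = ṁ·Δh = 2295 kg/h × 535.4 kJ/kg = 1.2288e+06 kJ/h
|Q| = 341.32 kW = 341320 W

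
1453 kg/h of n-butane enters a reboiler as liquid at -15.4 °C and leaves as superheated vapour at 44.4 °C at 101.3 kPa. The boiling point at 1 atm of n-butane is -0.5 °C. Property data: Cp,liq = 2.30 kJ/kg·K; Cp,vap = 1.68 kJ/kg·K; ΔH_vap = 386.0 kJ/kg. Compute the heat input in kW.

liquid -15.4→-0.5 °C: 34.27 kJ/kg
vaporisation at -0.5 °C: 386 kJ/kg
vapour -0.5→44.4 °C: 75.432 kJ/kg
Δh = 34.27 + 386 + 75.432 = 495.7 kJ/kg
Q = ṁ·Δh = 1453 kg/h × 495.7 kJ/kg = 720260 kJ/h
|Q| = 200.07 kW

Q = 200 kW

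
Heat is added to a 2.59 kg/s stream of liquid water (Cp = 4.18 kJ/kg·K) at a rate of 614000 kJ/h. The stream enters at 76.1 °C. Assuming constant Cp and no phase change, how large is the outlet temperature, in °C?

Q = 614000 kJ/h = 170.56 kJ/s
ΔT = Q/(ṁ·Cp) = 170.56/(2.59×4.18) = 15.754 K
T_out = 76.1 + 15.754 = 91.854 °C

T_out = 91.9 °C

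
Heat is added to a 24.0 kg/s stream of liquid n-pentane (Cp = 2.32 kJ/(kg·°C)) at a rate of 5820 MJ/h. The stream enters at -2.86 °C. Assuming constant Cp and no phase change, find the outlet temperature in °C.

T_out = 26.2 °C

Q = 5820 MJ/h = 1616.7 kJ/s
ΔT = Q/(ṁ·Cp) = 1616.7/(24.0×2.32) = 29.035 K
T_out = -2.86 + 29.035 = 26.175 °C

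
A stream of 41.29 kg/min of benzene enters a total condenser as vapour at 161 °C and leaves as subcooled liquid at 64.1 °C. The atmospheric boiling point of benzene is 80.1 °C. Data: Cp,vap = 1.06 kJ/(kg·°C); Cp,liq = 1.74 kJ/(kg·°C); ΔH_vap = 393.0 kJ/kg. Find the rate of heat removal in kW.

Q_c = 349 kW

vapour 161→80.1 °C: -85.754 kJ/kg
condensation at 80.1 °C: -393 kJ/kg
liquid 80.1→64.1 °C: -27.84 kJ/kg
Δh = -85.754 + -393 + -27.84 = -506.59 kJ/kg
Q = ṁ·Δh = 41.29 kg/min × -506.59 kJ/kg = -20917 kJ/min
|Q| = 348.62 kW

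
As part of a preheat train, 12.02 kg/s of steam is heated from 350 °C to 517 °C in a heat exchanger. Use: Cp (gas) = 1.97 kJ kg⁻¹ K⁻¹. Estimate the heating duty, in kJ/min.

Q = 237000 kJ/min

Q = ṁ·Cp·ΔT = 12.02 × 1.97 × (517 − 350) = 3954.5 kJ/s
Heating duty = 237270 kJ/min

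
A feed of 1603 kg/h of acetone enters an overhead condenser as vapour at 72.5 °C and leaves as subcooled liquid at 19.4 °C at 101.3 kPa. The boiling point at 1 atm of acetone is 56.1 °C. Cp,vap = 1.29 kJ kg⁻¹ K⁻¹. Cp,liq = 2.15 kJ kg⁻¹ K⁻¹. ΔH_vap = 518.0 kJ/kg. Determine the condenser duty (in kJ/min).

Q_c = 16500 kJ/min

vapour 72.5→56.1 °C: -21.156 kJ/kg
condensation at 56.1 °C: -518 kJ/kg
liquid 56.1→19.4 °C: -78.905 kJ/kg
Δh = -21.156 + -518 + -78.905 = -618.06 kJ/kg
Q = ṁ·Δh = 1603 kg/h × -618.06 kJ/kg = -990750 kJ/h
|Q| = 275.21 kW = 16513 kJ/min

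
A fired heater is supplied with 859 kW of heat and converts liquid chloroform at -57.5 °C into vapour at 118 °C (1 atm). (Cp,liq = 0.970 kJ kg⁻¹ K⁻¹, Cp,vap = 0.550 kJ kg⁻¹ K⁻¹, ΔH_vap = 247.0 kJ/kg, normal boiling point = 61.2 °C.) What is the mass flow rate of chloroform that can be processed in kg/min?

Δh = 0.970×(61.2−-57.5) + 247.0 + 0.550×(118−61.2) = 393.38 kJ/kg
Q = 859 kW = 859 kJ/s = 51540 kJ/min
ṁ = Q/Δh = 51540 / 393.38 = 131.02 kg/min

ṁ = 131 kg/min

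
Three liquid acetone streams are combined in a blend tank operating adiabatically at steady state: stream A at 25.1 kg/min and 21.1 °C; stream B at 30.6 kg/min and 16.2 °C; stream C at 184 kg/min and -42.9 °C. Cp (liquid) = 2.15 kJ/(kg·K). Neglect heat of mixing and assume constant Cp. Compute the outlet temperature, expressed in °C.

T_out = -28.7 °C

Energy balance with Q = 0: Σ ṁᵢCp,ᵢ(T_out − Tᵢ) = 0
Σ ṁᵢCp,ᵢTᵢ = 25.1×2.15×21.1 + 30.6×2.15×16.2 + 184×2.15×-42.9 = -14767
Σ ṁᵢCp,ᵢ = 25.1×2.15 + 30.6×2.15 + 184×2.15 = 515.36
T_out = -14767 / 515.36 = -28.654 °C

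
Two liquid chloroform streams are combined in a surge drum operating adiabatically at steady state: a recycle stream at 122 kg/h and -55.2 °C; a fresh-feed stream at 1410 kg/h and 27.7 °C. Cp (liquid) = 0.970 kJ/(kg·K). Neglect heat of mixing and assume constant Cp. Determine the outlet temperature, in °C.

T_out = 21.1 °C

Adiabatic, steady state ⇒ Σ ṁᵢCp,ᵢ(T_out − Tᵢ) = 0
T_out = Σ ṁᵢCp,ᵢTᵢ / Σ ṁᵢCp,ᵢ
      = 31353 / 1486 = 21.098 °C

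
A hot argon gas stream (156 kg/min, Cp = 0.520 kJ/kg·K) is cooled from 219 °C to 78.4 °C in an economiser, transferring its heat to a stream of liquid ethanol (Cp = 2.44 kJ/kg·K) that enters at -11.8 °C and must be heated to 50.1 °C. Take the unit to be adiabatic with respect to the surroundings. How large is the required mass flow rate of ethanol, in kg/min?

ṁ_c = 75.5 kg/min

Heat released by hot stream: Q = 156 × 0.520 × (219 − 78.4) = 11405 kJ/min
Energy balance on cold side (adiabatic exchanger): Q = ṁ_c·Cp_c·(T_c,out − T_c,in)
ṁ_c = 11405 / [2.44 × (50.1 − -11.8)] = 75.515 kg/min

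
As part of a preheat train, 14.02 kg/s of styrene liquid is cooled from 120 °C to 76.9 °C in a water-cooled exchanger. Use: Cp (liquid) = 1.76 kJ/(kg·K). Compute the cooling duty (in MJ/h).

Q_c = 3830 MJ/h

Q = ṁ·Cp·ΔT = 14.02 × 1.76 × (76.9 − 120) = -1063.5 kJ/s
Cooling duty = 3828.6 MJ/h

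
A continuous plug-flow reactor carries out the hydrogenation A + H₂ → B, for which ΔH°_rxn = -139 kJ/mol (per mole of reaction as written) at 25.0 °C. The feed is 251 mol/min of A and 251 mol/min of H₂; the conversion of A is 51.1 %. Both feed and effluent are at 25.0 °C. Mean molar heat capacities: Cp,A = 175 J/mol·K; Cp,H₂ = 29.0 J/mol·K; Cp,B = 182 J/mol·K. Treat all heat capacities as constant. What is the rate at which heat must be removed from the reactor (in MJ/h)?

Extent of reaction ξ = 0.511 × 251 = 128.26 mol/min
Reaction term: ξ·ΔH°_rxn = 128.26 × -139 = -17828 kJ/min
Q = ΔH = -17828 kJ/min = -297.14 kW
Heat removed = 1069.7 MJ/h

Q_out = 1070 MJ/h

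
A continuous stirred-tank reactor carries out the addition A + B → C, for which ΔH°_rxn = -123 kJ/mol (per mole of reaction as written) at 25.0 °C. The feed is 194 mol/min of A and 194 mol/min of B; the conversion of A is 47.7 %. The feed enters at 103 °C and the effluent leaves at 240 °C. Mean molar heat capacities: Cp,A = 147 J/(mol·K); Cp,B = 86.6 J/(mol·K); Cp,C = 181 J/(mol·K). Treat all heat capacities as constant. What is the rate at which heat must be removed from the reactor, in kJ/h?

Extent of reaction ξ = 0.477 × 194 = 92.538 mol/min
Reaction term: ξ·ΔH°_rxn = 92.538 × -123 = -11382 kJ/min
Sensible, feed 103→25 °C: -3534.8 kJ/min
Outlet flows (mol/min): A 101.46, B 101.46, C 92.538
Sensible, products 25→240 °C: 8696.9 kJ/min
Q = ΔH = -6220.1 kJ/min = -103.67 kW
Heat removed = 373200 kJ/h

Q_out = 373000 kJ/h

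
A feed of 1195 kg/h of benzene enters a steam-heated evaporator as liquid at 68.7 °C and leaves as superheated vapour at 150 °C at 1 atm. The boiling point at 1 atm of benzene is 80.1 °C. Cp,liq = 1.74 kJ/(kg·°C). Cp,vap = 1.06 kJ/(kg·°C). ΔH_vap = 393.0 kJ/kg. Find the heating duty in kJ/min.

liquid 68.7→80.1 °C: 19.836 kJ/kg
vaporisation at 80.1 °C: 393 kJ/kg
vapour 80.1→150 °C: 74.094 kJ/kg
Δh = 19.836 + 393 + 74.094 = 486.93 kJ/kg
Q = ṁ·Δh = 1195 kg/h × 486.93 kJ/kg = 581880 kJ/h
|Q| = 161.63 kW = 9698 kJ/min

Q = 9700 kJ/min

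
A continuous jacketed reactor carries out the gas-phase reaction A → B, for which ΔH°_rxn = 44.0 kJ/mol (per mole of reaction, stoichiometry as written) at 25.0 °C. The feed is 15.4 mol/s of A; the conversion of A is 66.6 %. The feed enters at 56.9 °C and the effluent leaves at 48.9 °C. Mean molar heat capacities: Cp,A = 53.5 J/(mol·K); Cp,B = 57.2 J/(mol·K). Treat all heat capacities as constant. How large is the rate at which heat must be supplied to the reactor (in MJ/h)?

Extent of reaction ξ = 0.666 × 15.4 = 10.256 mol/s
Reaction term: ξ·ΔH°_rxn = 10.256 × 44.0 = 451.28 kJ/s
Sensible, feed 56.9→25 °C: -26.282 kJ/s
Outlet flows (mol/s): A 5.1436, B 10.256
Sensible, products 25→48.9 °C: 20.598 kJ/s
Q = ΔH = 445.6 kJ/s = 445.6 kW
Heat supplied = 1604.2 MJ/h

Q_in = 1600 MJ/h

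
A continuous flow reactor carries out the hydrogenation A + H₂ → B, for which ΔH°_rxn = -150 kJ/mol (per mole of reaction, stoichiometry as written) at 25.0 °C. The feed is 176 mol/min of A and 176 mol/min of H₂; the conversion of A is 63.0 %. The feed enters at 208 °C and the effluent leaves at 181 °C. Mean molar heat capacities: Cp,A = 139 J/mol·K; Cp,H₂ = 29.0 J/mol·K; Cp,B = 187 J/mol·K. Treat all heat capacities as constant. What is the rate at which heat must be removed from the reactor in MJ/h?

Extent of reaction ξ = 0.630 × 176 = 110.88 mol/min
Reaction term: ξ·ΔH°_rxn = 110.88 × -150 = -16632 kJ/min
Sensible, feed 208→25 °C: -5410.9 kJ/min
Outlet flows (mol/min): A 65.12, H₂ 65.12, B 110.88
Sensible, products 25→181 °C: 4941.3 kJ/min
Q = ΔH = -17102 kJ/min = -285.03 kW
Heat removed = 1026.1 MJ/h

Q_out = 1030 MJ/h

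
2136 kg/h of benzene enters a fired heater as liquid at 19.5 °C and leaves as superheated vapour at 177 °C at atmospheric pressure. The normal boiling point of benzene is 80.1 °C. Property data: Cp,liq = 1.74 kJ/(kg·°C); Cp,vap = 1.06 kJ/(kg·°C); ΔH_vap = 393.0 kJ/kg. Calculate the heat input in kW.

liquid 19.5→80.1 °C: 105.44 kJ/kg
vaporisation at 80.1 °C: 393 kJ/kg
vapour 80.1→177 °C: 102.71 kJ/kg
Δh = 105.44 + 393 + 102.71 = 601.16 kJ/kg
Q = ṁ·Δh = 2136 kg/h × 601.16 kJ/kg = 1.2841e+06 kJ/h
|Q| = 356.69 kW

Q = 357 kW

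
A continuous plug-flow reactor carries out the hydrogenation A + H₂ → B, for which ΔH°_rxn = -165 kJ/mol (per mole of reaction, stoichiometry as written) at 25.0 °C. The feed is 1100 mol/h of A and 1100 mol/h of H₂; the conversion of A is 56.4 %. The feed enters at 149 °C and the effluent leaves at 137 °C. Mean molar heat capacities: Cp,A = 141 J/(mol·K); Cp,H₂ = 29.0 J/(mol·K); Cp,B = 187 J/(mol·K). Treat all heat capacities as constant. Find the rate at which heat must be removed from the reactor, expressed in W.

Q_out = 28700 W

Extent of reaction ξ = 0.564 × 1100 = 620.4 mol/h
Reaction term: ξ·ΔH°_rxn = 620.4 × -165 = -102370 kJ/h
Sensible, feed 149→25 °C: -23188 kJ/h
Outlet flows (mol/h): A 479.6, H₂ 479.6, B 620.4
Sensible, products 25→137 °C: 22125 kJ/h
Q = ΔH = -103430 kJ/h = -28.73 kW
Heat removed = 28730 W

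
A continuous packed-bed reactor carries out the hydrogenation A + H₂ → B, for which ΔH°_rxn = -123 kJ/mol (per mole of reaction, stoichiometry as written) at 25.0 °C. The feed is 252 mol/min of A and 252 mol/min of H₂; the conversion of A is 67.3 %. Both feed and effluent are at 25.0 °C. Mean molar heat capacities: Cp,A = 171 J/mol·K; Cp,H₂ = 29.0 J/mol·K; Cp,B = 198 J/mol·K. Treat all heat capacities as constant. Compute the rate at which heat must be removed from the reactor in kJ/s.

Q_out = 348 kJ/s

Extent of reaction ξ = 0.673 × 252 = 169.6 mol/min
Reaction term: ξ·ΔH°_rxn = 169.6 × -123 = -20860 kJ/min
Q = ΔH = -20860 kJ/min = -347.67 kW
Heat removed = 347.67 kJ/s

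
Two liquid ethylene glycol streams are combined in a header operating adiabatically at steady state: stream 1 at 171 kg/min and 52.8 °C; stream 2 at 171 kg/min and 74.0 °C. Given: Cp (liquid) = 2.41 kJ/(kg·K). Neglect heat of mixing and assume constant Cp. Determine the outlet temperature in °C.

T_out = 63.4 °C

Energy balance with Q = 0: Σ ṁᵢCp,ᵢ(T_out − Tᵢ) = 0
T_out = Σ ṁᵢCp,ᵢTᵢ / Σ ṁᵢCp,ᵢ
      = 52256 / 824.22 = 63.4 °C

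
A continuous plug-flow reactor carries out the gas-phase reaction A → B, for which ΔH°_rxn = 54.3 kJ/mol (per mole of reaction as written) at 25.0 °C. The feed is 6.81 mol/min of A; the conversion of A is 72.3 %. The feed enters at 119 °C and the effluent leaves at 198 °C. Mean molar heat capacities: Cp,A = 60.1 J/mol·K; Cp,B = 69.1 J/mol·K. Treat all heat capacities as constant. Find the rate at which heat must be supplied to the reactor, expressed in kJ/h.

Q_in = 18400 kJ/h

Extent of reaction ξ = 0.723 × 6.81 = 4.9236 mol/min
Reaction term: ξ·ΔH°_rxn = 4.9236 × 54.3 = 267.35 kJ/min
Sensible, feed 119→25 °C: -38.472 kJ/min
Outlet flows (mol/min): A 1.8864, B 4.9236
Sensible, products 25→198 °C: 78.472 kJ/min
Q = ΔH = 307.35 kJ/min = 5.1225 kW
Heat supplied = 18441 kJ/h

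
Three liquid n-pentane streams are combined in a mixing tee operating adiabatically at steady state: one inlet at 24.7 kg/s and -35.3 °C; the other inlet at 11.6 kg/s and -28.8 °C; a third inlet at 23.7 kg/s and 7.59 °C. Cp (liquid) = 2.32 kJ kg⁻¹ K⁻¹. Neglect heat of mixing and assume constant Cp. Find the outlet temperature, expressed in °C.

T_out = -17.1 °C

Energy balance with Q = 0: Σ ṁᵢCp,ᵢ(T_out − Tᵢ) = 0
T_out = Σ ṁᵢCp,ᵢTᵢ / Σ ṁᵢCp,ᵢ
      = -2380.6 / 139.2 = -17.102 °C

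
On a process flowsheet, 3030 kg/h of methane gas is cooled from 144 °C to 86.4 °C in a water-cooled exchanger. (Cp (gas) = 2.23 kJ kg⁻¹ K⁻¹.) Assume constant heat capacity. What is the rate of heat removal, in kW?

Q_c = 108 kW

Q = ṁ·Cp·ΔT = 3030 × 2.23 × (86.4 − 144) = -389200 kJ/h
Converting: 389200 / 3600 s = 108.11 kW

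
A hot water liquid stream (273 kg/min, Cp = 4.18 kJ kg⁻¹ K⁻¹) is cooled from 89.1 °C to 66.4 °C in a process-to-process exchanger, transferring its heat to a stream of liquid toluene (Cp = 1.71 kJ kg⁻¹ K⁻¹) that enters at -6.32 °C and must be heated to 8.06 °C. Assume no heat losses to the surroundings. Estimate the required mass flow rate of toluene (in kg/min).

ṁ_c = 1050 kg/min

Heat released by hot stream: Q = 273 × 4.18 × (89.1 − 66.4) = 25904 kJ/min
Energy balance on cold side (adiabatic exchanger): Q = ṁ_c·Cp_c·(T_c,out − T_c,in)
ṁ_c = 25904 / [1.71 × (8.06 − -6.32)] = 1053.4 kg/min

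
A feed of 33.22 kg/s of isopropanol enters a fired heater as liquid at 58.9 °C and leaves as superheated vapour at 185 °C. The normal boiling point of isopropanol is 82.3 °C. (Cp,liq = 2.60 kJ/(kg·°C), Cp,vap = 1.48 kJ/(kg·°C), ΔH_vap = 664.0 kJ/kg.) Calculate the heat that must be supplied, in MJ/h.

Q = 105000 MJ/h

liquid 58.9→82.3 °C: 60.84 kJ/kg
vaporisation at 82.3 °C: 664 kJ/kg
vapour 82.3→185 °C: 152 kJ/kg
Δh = 60.84 + 664 + 152 = 876.84 kJ/kg
Q = ṁ·Δh = 33.22 kg/s × 876.84 kJ/kg = 29128 kJ/s
|Q| = 29128 kW = 104860 MJ/h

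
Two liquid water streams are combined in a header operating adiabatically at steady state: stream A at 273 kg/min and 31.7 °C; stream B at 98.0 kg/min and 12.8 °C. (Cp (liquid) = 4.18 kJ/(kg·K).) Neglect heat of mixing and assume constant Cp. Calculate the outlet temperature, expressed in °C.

T_out = 26.7 °C

Energy balance with Q = 0: Σ ṁᵢCp,ᵢ(T_out − Tᵢ) = 0
T_out = Σ ṁᵢCp,ᵢTᵢ / Σ ṁᵢCp,ᵢ
      = 41418 / 1550.8 = 26.708 °C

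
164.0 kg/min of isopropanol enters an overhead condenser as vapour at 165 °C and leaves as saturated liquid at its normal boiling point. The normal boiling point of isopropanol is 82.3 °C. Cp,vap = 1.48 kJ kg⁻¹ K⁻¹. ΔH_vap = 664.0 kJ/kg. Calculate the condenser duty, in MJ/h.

vapour 165→82.3 °C: -122.4 kJ/kg
condensation at 82.3 °C: -664 kJ/kg
Δh = -122.4 + -664 = -786.4 kJ/kg
Q = ṁ·Δh = 164.0 kg/min × -786.4 kJ/kg = -128970 kJ/min
|Q| = 2149.5 kW = 7738.1 MJ/h

Q_c = 7740 MJ/h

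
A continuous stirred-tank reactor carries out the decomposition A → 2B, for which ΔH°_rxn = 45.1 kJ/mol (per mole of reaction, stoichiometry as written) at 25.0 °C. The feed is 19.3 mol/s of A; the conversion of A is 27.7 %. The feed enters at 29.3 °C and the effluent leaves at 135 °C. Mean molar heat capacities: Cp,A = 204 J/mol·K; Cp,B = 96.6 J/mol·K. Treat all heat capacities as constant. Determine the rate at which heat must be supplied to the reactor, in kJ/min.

Q_in = 39100 kJ/min

Extent of reaction ξ = 0.277 × 19.3 = 5.3461 mol/s
Reaction term: ξ·ΔH°_rxn = 5.3461 × 45.1 = 241.11 kJ/s
Sensible, feed 29.3→25 °C: -16.93 kJ/s
Outlet flows (mol/s): A 13.954, B 10.692
Sensible, products 25→135 °C: 426.74 kJ/s
Q = ΔH = 650.92 kJ/s = 650.92 kW
Heat supplied = 39055 kJ/min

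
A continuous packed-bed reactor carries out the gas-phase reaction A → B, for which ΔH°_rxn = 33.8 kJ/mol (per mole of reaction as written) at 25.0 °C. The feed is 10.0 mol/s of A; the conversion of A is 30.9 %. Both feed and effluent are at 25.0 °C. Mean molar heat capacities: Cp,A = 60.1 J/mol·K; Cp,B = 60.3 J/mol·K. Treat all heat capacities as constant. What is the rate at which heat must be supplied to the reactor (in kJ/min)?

Extent of reaction ξ = 0.309 × 10.0 = 3.09 mol/s
Reaction term: ξ·ΔH°_rxn = 3.09 × 33.8 = 104.44 kJ/s
Q = ΔH = 104.44 kJ/s = 104.44 kW
Heat supplied = 6266.5 kJ/min

Q_in = 6270 kJ/min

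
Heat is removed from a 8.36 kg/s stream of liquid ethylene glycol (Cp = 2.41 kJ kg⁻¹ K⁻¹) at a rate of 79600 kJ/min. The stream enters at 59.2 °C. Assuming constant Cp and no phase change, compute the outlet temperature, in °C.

T_out = -6.65 °C

Q = 79600 kJ/min = 1326.7 kJ/s
ΔT = Q/(ṁ·Cp) = 1326.7/(8.36×2.41) = 65.847 K
T_out = 59.2 − 65.847 = -6.6474 °C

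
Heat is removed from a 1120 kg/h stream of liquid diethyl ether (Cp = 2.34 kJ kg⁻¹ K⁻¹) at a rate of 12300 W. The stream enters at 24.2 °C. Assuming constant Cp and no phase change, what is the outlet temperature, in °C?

T_out = 7.30 °C

Q = 12300 W = 44280 kJ/h
ΔT = Q/(ṁ·Cp) = 44280/(1120×2.34) = 16.896 K
T_out = 24.2 − 16.896 = 7.3044 °C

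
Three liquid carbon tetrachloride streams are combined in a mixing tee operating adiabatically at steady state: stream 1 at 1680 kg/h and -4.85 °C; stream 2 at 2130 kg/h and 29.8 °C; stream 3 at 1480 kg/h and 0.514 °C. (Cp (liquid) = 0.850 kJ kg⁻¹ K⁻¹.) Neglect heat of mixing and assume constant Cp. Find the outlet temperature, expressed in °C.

T_out = 10.6 °C

No heat crosses the boundary, so H_out = H_in.
T_out = Σ ṁᵢCp,ᵢTᵢ / Σ ṁᵢCp,ᵢ
      = 47674 / 4496.5 = 10.602 °C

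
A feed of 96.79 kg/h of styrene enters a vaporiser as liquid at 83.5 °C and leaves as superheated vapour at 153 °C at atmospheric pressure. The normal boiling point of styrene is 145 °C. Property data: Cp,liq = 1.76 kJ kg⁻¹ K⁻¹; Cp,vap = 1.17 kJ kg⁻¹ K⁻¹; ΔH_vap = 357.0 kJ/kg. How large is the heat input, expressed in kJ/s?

Q = 12.8 kJ/s

liquid 83.5→145 °C: 108.24 kJ/kg
vaporisation at 145 °C: 357 kJ/kg
vapour 145→153 °C: 9.36 kJ/kg
Δh = 108.24 + 357 + 9.36 = 474.6 kJ/kg
Q = ṁ·Δh = 96.79 kg/h × 474.6 kJ/kg = 45937 kJ/h
|Q| = 12.76 kW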